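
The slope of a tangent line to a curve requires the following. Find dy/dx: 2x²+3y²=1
Differentiate: 4x+6y·(dy/dx)=0
dy/dx=-4x/(6y)=-(2/3)·(x/y)

Answer: dy/dx=-(2/3)·(x/y)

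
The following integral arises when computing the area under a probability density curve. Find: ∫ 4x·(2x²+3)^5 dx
Let u = 2x² + 3, du = 4x dx
∫ u^5 du = u^6/6 + C

Answer: (2x² + 3)^6/6 + C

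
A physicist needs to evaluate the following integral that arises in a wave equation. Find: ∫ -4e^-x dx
Since d/dx[e^-x] = - e^-x, we get 4e^-x + C

Answer: 4e^-x + C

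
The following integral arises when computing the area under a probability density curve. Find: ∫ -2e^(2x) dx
Since d/dx[e^(2x)]=2e^(2x), we get -1 e^(2x) + C

Answer: -e^(2x) + C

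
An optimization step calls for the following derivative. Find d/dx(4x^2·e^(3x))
Product rule: (fg)' = f'g + fg'
f = 4x^2, f' = 8x
g = e^(3x), g' = 3·e^(3x)

Answer: 8x·e^(3x) + 12x^2·e^(3x)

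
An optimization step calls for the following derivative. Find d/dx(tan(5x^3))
Chain rule: d/dx[tan(u)]=sec²(u)·u' where u=5x^3
u'=15x^2

Answer: 15x^2·sec²(5x^3)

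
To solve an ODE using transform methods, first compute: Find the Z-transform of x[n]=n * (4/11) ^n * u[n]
Using the property Z{n * a^n * u[n]} = az/(z-a)^2
With a = 4/11: X(z) = (4/11)z/(z - 4/11)^2, |z| > 4/11

Answer: (4/11)z/(z - 4/11)^2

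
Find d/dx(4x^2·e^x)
Product rule: (fg)'=f'g + fg'
f=4x^2, f'=8x
g=e^x, g'=e^x

Answer: 8x·e^x + 4x^2·e^x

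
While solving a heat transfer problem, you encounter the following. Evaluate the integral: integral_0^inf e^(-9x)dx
integral_0^inf e^(-9x) dx = [-1/9 * e^(-9x)]_0^inf
= 0 - (-1/9) = 1/9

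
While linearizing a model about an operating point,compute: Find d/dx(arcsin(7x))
d/dx[arcsin(u)] = u'/√(1-u²), u = 7x, u' = 7

Answer: 7/√(1 - 49x²)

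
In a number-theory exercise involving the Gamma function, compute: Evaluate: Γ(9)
Γ(n)=(n-1)! for positive integers
Γ(9)=8!=40320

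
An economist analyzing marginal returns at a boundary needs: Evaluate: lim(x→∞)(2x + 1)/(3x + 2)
Divide numerator and denominator by x:
lim (2+1/x)/(3+2/x) = 2/3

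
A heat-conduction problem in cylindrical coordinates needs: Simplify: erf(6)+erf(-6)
erf is odd: erf(-6) = -erf(6)
erf(6) + erf(-6) = erf(6) - erf(6) = 0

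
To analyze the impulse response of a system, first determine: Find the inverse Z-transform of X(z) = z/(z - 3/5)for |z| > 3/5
Standard pair: z/(z-a) <-> a^n*u[n] for causal signals
With a = 3/5: x[n] = (3/5)^n*u[n]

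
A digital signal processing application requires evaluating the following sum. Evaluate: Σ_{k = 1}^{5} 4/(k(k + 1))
Partial fractions: 4/(k(k + 1))=4/k - 4/(k + 1)
Telescoping sum: 4(1 - 1/6)=4·5/6

Answer: 10/3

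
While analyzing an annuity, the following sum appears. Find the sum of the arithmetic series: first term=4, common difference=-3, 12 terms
Last term: a_n=4+(12-1)·-3=-29
Sum=n(a_1+a_n)/2=12(4+(-29))/2=-150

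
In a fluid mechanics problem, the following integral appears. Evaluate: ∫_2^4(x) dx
Step 1: Find antiderivative F(x) = (1/2)x^2
Step 2: F(4) - F(2) = 8 - (2) = 6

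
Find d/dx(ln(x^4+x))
Chain rule: d/dx[ln(u)]=u'/u where u=x^4+x
u'=4x^3+1

Answer: (4x^3+1)/(x^4+x)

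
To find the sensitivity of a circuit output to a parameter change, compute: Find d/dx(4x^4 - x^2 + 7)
Power rule: d/dx(ax^n)=n·a·x^(n-1)
Term by term: 16·x^3 - 2·x

Answer: 16x^3 - 2x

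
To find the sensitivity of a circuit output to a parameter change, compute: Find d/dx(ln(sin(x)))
Chain rule: d/dx[ln(u)] = u'/u where u = sin(x)
u' = cos(x)

Answer: (cos(x))/(sin(x))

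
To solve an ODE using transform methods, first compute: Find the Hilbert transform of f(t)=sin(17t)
The Hilbert transform shifts each frequency component by -pi/2.
H{sin(wt)}=-cos(wt)
With w=17: H{sin(17t)}=-cos(17t)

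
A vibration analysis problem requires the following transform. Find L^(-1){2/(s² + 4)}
L^(-1){w/(s²+w²)} = sin(wt)
Here w = 2

Answer: sin(2t)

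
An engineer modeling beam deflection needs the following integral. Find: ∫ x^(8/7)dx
Power rule: ∫ x^(8/7) dx=x^(15/7)/(15/7) + C

Answer: (7/15)·x^(15/7) + C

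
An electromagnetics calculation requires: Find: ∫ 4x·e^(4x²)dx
Let u = 4x², du = 8x dx
∫ (1/2)e^u du = e^u/2+C

Answer: e^(4x²)/2+C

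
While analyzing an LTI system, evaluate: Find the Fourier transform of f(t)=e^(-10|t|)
Using the standard pair: F{e^(-a|t|)} = 2a/(a^2 + omega^2)
With a = 10: F(omega) = 20/(100 + omega^2)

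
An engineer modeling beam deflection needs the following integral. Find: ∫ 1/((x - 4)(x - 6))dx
Partial fractions: 1/((x-4)(x-6))=A/(x-4)+B/(x-6)
A=-1/2, B=1/2
∫ [-1/2· 1/(x-4)+1/2· 1/(x-6)] dx
=(1/2)[ln|x-6| - ln|x-4|]+C

Answer: (1/2)·ln|(x-6)/(x-4)|+C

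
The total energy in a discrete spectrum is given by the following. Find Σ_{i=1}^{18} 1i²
=1·n(n + 1)(2n + 1)/6=1·18·19·37/6=2109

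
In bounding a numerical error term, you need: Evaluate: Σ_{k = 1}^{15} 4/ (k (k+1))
Partial fractions: 4/(k(k + 1))=4/k - 4/(k + 1)
Telescoping sum: 4(1 - 1/16)=4·15/16

Answer: 15/4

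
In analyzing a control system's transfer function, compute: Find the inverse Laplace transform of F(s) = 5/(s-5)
L^(-1){5/(s-a)}=c·e^(at)
Here a=5, c=5

Answer: 5e^(5t)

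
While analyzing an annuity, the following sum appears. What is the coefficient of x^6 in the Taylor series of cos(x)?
cos(x)=Σ (-1)^k x^(2k)/(2k)!
For x^6: (-1)^3/6!=-1/720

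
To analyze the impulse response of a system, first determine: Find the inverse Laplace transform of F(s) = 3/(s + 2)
L^(-1){3/(s-a)}=c·e^(at)
Here a=-2, c=3

Answer: 3e^(-2t)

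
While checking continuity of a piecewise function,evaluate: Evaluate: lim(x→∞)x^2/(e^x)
Apply L'Hôpital 2 times (∞/∞ each time):
Eventually get 2!/(e^x) → 0

Answer: 0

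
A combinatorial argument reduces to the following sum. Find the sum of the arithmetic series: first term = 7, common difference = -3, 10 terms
Last term: a_n=7+(10-1)·-3=-20
Sum=n(a_1+a_n)/2=10(7+(-20))/2=-65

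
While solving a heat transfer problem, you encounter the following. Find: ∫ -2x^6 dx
Using power rule: ∫ -2x^6 dx = -2/7 x^7 + C = (-2/7)x^7 + C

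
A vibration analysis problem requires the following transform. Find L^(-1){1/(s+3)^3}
L^(-1){1/(s-a)^n} = t^(n-1)·e^(at)/(n-1)!
Here a = -3, n = 3: t^2·e^(-3t)/2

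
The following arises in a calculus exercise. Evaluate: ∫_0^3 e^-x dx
Antiderivative: -e^-x
Evaluate: -(e^-3 - 1)

Answer: (e^-3 - 1)/(-1)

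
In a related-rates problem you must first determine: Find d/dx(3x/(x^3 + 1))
Quotient rule: (f/g)' = (f'g - fg')/g²
f = 3x, f' = 3
g = x^3+1, g' = 3x^2

Answer: (3·(x^3+1)-9x^3)/(x^3+1)²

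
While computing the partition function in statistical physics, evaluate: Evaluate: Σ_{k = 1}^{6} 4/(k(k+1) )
Partial fractions: 4/(k(k+1)) = 4/k - 4/(k+1)
Telescoping sum: 4(1-1/7) = 4·6/7

Answer: 24/7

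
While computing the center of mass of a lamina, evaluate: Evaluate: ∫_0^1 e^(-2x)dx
Antiderivative: (1/(-2))e^(-2x)
Evaluate: (1/(-2))(e^-2 - 1)

Answer: (e^-2 - 1)/(-2)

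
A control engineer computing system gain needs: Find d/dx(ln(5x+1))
Chain rule: d/dx[ln(u)] = u'/u where u = 5x+1
u' = 5

Answer: (5)/(5x+1)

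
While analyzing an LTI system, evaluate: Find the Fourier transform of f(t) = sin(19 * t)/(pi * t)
sin(W * t)/(pi * t) = (W/pi) * sinc(W * t/pi) is the impulse response of the ideal low-pass filter with cutoff W (here W = 19).
Its Fourier transform is a rectangular function:
F(omega) = 1 for |omega| < 19, 0 otherwise

Answer: rect(omega/38) [i.e., 1 for |omega| < 19, 0 otherwise]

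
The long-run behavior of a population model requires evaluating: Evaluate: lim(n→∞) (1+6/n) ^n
This is the definition of e^6: lim(1+6/n)^n = e^6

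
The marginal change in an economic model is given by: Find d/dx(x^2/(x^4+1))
Quotient rule: (f/g)' = (f'g - fg')/g²
f = x^2, f' = 2x
g = x^4 + 1, g' = 4x^3

Answer: (2x·(x^4 + 1) - 4x^5)/(x^4 + 1)²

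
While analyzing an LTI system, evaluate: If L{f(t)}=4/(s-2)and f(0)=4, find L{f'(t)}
L{f'(t)}=s·F(s) - f(0)=4s/(s-2)-4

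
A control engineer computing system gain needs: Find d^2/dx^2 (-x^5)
Apply power rule 2 times:
d^1: -5x^4
d^2: -20x^3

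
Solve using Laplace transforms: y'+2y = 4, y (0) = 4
Take L of both sides: sY(s)-4+2Y(s) = 4/s
Y(s)(s+2) = 4/s+4
Y(s) = 4/(s(s+2))+4/(s+2)
Partial fractions: 4/(s(s+2)) = 2/s - 2/(s+2)
So Y(s) = 2/s+2/(s+2)
Inverse transform (L^(-1){1/s} = 1, L^(-1){1/(s+2)} = e^(-2t)):

Answer: y(t) = 2+2·e^(-2t)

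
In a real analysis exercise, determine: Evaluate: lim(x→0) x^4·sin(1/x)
Squeeze theorem: -|x^4| ≤ x^4·sin(1/x) ≤ |x^4|
Since x^4 → 0 as x → 0, by squeeze theorem the limit is 0

Answer: 0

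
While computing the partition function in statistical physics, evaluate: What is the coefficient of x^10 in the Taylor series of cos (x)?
cos(x) = Σ (-1)^k x^(2k)/(2k)!
For x^10: (-1)^5/10! = -1/3628800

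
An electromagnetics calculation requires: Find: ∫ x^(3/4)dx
Power rule: ∫ x^(3/4) dx=x^(7/4)/(7/4)+C

Answer: (4/7)·x^(7/4)+C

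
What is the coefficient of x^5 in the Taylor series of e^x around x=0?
Taylor series of e^x = Σ x^n/n!
Coefficient of x^5 = 1/5! = 1/120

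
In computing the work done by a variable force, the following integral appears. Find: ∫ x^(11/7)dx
Power rule: ∫ x^(11/7) dx = x^(18/7)/(18/7) + C

Answer: (7/18)·x^(18/7) + C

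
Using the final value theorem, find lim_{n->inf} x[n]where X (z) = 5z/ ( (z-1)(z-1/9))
Final value theorem: lim x[n]=lim_{z->1} (z-1)*X(z)
(z-1)*X(z)=5z/(z-1/9)
As z->1: 5/(1 - 1/9)=5/(8/9)=45/8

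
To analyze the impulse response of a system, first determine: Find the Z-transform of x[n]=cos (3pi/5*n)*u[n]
Z{cos(w0*n)*u[n]}=z(z - cos(w0))/(z^2 - 2z*cos(w0) + 1)
With w0=3pi/5: X(z)=z(z - cos(3pi/5))/(z^2 - 2z*cos(3pi/5) + 1)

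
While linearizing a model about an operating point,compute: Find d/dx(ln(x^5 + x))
Chain rule: d/dx[ln(u)] = u'/u where u = x^5 + x
u' = 5x^4 + 1

Answer: (5x^4 + 1)/(x^5 + x)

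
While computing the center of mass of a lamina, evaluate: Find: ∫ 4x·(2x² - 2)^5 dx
Let u=2x² - 2, du=4x dx
∫ u^5 du=u^6/6+C

Answer: (2x² - 2)^6/6+C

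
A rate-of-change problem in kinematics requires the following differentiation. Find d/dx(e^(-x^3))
Chain rule: d/dx[e^u] = e^u · u' where u = -x^3
u' = -3x^2

Answer: -3x^2·e^(-x^3)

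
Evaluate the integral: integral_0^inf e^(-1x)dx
integral_0^inf e^(-1x) dx = [-1/1 * e^(-1x)]_0^inf
= 0 - (-1/1) = 1/1

Answer: 1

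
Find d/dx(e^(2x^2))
Chain rule: d/dx[e^u]=e^u · u' where u=2x^2
u'=4x

Answer: 4x·e^(2x^2)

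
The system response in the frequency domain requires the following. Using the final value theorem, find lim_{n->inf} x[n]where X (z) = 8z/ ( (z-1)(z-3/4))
Final value theorem: lim x[n] = lim_{z->1} (z-1) * X(z)
(z-1) * X(z) = 8z/(z-3/4)
As z->1: 8/(1 - 3/4) = 8/(1/4) = 32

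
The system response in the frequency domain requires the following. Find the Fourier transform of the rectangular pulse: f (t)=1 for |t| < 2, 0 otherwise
F(omega) = integral from -2 to 2 of e^(-j*omega*t) dt
= 2*sin(2*omega)/omega = 4*sinc(2*omega/pi)

Answer: 2*sin(2*omega)/omega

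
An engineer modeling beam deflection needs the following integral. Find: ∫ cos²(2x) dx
Using identity cos²(u) = (1+cos(2u))/2:
∫ (1+cos(4x))/2 dx = x/2+sin(4x)/8+C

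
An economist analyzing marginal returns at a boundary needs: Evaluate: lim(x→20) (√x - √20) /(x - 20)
Multiply by conjugate (√x+√20)/(√x+√20):
= (x - 20)/((x - 20)(√x+√20)) = 1/(√x+√20)
As x → 20: 1/(2√20)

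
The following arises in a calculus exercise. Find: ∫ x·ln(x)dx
By parts: u = ln(x), dv = x dx
du = 1/x dx, v = x^2/2
= x^2·ln(x)/2 - ∫ x/2 dx
= x^2·ln(x)/2 - x^2/4+C

Answer: x^2(ln(x)/2-1/4)+C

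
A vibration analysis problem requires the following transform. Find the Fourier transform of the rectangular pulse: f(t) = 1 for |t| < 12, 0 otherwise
F(omega)=integral from -12 to 12 of e^(-j * omega * t) dt
=2 * sin(12 * omega)/omega=24 * sinc(12 * omega/pi)

Answer: 2 * sin(12 * omega)/omega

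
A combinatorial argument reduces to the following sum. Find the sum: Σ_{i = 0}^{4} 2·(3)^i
Geometric series: S = a(1 - r^n)/(1 - r)
a = 2, r = 3, n = 5
S = 2(1-243)/-2 = 242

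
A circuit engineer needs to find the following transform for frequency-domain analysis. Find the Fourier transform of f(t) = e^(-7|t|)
Using the standard pair: F{e^(-a|t|)} = 2a/(a^2 + omega^2)
With a = 7: F(omega) = 14/(49 + omega^2)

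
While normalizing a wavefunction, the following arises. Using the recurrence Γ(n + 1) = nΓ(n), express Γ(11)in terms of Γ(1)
Γ(11)=10Γ(10)=10·9Γ(9)=...=10!·Γ(1)=3628800·Γ(1)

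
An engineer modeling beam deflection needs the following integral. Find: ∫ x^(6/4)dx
Power rule: ∫ x^(3/2) dx = x^(5/2)/(5/2) + C

Answer: (2/5)·x^(5/2) + C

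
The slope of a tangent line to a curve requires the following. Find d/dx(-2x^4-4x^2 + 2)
Power rule: d/dx(ax^n)=n·a·x^(n-1)
Term by term: -8·x^3-8·x

Answer: -8x^3-8x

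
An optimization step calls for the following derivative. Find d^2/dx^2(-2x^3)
Apply power rule 2 times:
d^1: -6x^2
d^2: -12x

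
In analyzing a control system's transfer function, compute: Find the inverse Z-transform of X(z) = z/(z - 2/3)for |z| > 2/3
Standard pair: z/(z-a) <-> a^n*u[n] for causal signals
With a = 2/3: x[n] = (2/3)^n*u[n]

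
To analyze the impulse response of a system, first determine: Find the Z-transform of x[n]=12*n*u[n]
Z{n*u[n]}=z/(z-1)^2
By linearity: Z{12*n*u[n]}=12z/(z-1)^2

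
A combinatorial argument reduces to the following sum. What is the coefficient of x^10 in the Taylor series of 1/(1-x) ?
1/(1-x) = Σ x^n for |x|<1
All coefficients are 1

Answer: 1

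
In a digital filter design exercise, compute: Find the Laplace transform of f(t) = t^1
L{t^n}=n!/s^(n+1)
L{t^1}=1!/s^2=1/s^2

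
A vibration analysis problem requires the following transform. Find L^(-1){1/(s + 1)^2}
L^(-1){1/(s-a)^n} = t^(n-1)·e^(at)/(n-1)!
Here a = -1, n = 2: t^1·e^(-t)/1

Answer: t·e^(-t)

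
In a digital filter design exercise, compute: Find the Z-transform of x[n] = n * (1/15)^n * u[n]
Using the property Z{n*a^n*u[n]}=az/(z-a)^2
With a=1/15: X(z)=(1/15)z/(z - 1/15)^2, |z| > 1/15

Answer: (1/15)z/(z - 1/15)^2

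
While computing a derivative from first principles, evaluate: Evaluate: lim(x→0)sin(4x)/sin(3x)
sin(u) ≈ u for small u:
sin(4x)/sin(3x) ≈ 4x/(3x)=4/3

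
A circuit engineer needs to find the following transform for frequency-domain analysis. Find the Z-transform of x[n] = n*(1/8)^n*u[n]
Using the property Z{n*a^n*u[n]}=az/(z-a)^2
With a=1/8: X(z)=(1/8)z/(z - 1/8)^2, |z| > 1/8

Answer: (1/8)z/(z - 1/8)^2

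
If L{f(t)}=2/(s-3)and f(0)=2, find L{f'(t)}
L{f'(t)} = s·F(s) - f(0) = 2s/(s-3) - 2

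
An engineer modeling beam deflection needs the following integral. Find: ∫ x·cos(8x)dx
By parts: u = x, dv = cos(8x) dx
du = dx, v = sin(8x)/8
= x·sin(8x)/8+cos(8x)/8²+C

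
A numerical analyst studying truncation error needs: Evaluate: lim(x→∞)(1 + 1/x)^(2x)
Rewrite as [(1+1/x)^x]^2.
lim(1+1/x)^x=e^1, so limit=(e^1)^2=e^2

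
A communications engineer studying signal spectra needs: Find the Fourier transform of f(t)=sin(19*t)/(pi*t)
sin(W*t)/(pi*t)=(W/pi)*sinc(W*t/pi) is the impulse response of the ideal low-pass filter with cutoff W (here W=19).
Its Fourier transform is a rectangular function:
F(omega)=1 for |omega| < 19, 0 otherwise

Answer: rect(omega/38) [i.e., 1 for |omega| < 19, 0 otherwise]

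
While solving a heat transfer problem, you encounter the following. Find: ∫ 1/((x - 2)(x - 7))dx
Partial fractions: 1/((x-2)(x-7)) = A/(x-2)+B/(x-7)
A = -1/5, B = 1/5
∫ [-1/5· 1/(x-2)+1/5· 1/(x-7)] dx
= (1/5)[ln|x-7| - ln|x-2|]+C

Answer: (1/5)·ln|(x-7)/(x-2)|+C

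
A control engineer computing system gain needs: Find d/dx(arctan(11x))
d/dx[arctan(u)] = u'/(1 + u²), u = 11x, u' = 11

Answer: 11/(1 + 121x²)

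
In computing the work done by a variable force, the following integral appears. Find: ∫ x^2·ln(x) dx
By parts: u=ln(x), dv=x^2 dx
du=1/x dx, v=x^3/3
=x^3·ln(x)/3 - ∫ x^2/3 dx
=x^3·ln(x)/3 - x^3/9 + C

Answer: x^3(ln(x)/3 - 1/9) + C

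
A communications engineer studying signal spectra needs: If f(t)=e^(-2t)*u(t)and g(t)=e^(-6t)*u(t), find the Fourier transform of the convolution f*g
By the convolution theorem: F{f * g} = F(omega) * G(omega)
F(omega) = 1/(2+j * omega), G(omega) = 1/(6+j * omega)
F{f * g} = 1/((2+j * omega)(6+j * omega))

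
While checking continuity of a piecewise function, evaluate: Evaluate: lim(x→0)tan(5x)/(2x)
tan(u) ≈ u for small u:
tan(5x)/(2x) ≈ 5x/(2x)=5/2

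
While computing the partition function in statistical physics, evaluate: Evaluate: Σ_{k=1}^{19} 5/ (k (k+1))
Partial fractions: 5/(k(k+1)) = 5/k - 5/(k+1)
Telescoping sum: 5(1-1/20) = 5·19/20

Answer: 19/4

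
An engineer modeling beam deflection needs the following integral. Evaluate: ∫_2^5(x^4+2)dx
Step 1: Find antiderivative F(x)=(1/5)x^5 + 2x
Step 2: F(5) - F(2)=635 - (52/5)=3123/5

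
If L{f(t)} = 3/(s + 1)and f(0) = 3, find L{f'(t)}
L{f'(t)} = s·F(s) - f(0) = 3s/(s+1)-3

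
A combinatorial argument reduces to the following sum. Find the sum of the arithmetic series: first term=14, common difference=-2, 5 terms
Last term: a_n = 14+(5-1)·-2 = 6
Sum = n(a_1+a_n)/2 = 5(14+6)/2 = 50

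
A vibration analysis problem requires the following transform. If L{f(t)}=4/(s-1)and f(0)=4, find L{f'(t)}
L{f'(t)} = s·F(s) - f(0) = 4s/(s-1)-4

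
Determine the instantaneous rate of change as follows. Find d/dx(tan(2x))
Chain rule: d/dx[tan(u)]=sec²(u)·u' where u=2x
u'=2

Answer: 2·sec²(2x)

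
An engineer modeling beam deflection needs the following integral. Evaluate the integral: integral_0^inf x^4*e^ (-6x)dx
This is a Gamma integral. Substitute u=6x (du=6 dx):
integral_0^inf x^4 * e^(-6x) dx=(1/6^5) integral_0^inf u^4 * e^(-u) du
=Gamma(5)/6^5=4!/6^5=24/7776

Answer: 1/324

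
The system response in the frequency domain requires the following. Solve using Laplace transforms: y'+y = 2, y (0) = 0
Take L of both sides: sY(s)-0+Y(s) = 2/s
Y(s)(s+1) = 2/s+0
Y(s) = 2/(s(s+1))+0/(s+1)
Partial fractions: 2/(s(s+1)) = 2/s - 2/(s+1)
So Y(s) = 2/s - 2/(s+1)
Inverse transform (L^(-1){1/s} = 1, L^(-1){1/(s+1)} = e^(-t)):

Answer: y(t) = 2-2·e^(-t)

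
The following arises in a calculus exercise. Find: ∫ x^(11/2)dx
Power rule: ∫ x^(11/2) dx=x^(13/2)/(13/2)+C

Answer: (2/13)·x^(13/2)+C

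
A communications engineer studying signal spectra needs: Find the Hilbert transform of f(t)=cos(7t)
The Hilbert transform shifts each frequency component by -pi/2.
H{cos(wt)} = sin(wt)
With w = 7: H{cos(7t)} = sin(7t)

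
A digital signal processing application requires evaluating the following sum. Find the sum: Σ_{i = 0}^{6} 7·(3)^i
Geometric series: S = a(1 - r^n)/(1 - r)
a = 7, r = 3, n = 7
S = 7(1-2187)/-2 = 7651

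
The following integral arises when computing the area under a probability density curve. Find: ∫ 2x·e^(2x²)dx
Let u = 2x², du = 4x dx
∫ (1/2)e^u du = e^u/2 + C

Answer: e^(2x²)/2 + C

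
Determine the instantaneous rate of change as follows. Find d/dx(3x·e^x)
Product rule: (fg)' = f'g+fg'
f = 3x, f' = 3
g = e^x, g' = e^x

Answer: 3·e^x+3x·e^x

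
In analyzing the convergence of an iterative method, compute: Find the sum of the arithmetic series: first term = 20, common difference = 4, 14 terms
Last term: a_n=20 + (14 - 1)·4=72
Sum=n(a_1 + a_n)/2=14(20 + 72)/2=644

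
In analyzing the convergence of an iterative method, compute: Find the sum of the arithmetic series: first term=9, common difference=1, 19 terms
Last term: a_n = 9+(19-1)·1 = 27
Sum = n(a_1+a_n)/2 = 19(9+27)/2 = 342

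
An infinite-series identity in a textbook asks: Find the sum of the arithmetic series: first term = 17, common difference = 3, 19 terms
Last term: a_n = 17+(19-1)·3 = 71
Sum = n(a_1+a_n)/2 = 19(17+71)/2 = 836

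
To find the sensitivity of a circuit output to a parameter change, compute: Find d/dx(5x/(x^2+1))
Quotient rule: (f/g)' = (f'g - fg')/g²
f = 5x, f' = 5
g = x^2 + 1, g' = 2x

Answer: (5·(x^2 + 1) - 10x^2)/(x^2 + 1)²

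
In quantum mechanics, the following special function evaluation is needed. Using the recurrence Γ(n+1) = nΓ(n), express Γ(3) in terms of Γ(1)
Γ(3)=2Γ(2)=2·1Γ(1)=...=2!·Γ(1)=2·Γ(1)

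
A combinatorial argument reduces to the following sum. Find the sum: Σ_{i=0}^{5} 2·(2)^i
Geometric series: S = a(1 - r^n)/(1 - r)
a = 2, r = 2, n = 6
S = 2(1-64)/-1 = 126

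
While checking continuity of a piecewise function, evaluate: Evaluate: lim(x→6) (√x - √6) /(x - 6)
Multiply by conjugate (√x + √6)/(√x + √6):
=(x - 6)/((x - 6)(√x + √6))=1/(√x + √6)
As x → 6: 1/(2√6)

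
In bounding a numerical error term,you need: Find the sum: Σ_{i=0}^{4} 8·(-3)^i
Geometric series: S = a(1 - r^n)/(1 - r)
a = 8, r = -3, n = 5
S = 8(1+243)/4 = 488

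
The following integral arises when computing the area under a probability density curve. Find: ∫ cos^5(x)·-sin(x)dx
Let u = cos(x), du = -sin(x) dx
∫ u^5 du = u^6/6+C

Answer: cos^6(x)/6+C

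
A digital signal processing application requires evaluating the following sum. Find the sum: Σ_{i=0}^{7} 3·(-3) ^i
Geometric series: S = a(1 - r^n)/(1 - r)
a = 3, r = -3, n = 8
S = 3(1 - 6561)/4 = -4920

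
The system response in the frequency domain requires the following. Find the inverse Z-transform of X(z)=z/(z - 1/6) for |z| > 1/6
Standard pair: z/(z-a) <-> a^n * u[n] for causal signals
With a = 1/6: x[n] = (1/6)^n * u[n]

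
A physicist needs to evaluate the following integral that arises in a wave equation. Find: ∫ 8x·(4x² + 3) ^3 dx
Let u=4x² + 3, du=8x dx
∫ u^3 du=u^4/4 + C

Answer: (4x² + 3)^4/4 + C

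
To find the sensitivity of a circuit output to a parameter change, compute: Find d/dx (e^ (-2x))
Chain rule: d/dx[e^u]=e^u · u' where u=-2x
u'=-2

Answer: -2·e^(-2x)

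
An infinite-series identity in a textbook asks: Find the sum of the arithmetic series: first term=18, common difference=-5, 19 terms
Last term: a_n=18 + (19 - 1)·-5=-72
Sum=n(a_1 + a_n)/2=19(18 + (-72))/2=-513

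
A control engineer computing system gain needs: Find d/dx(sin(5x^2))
Chain rule: d/dx[sin(u)]=cos(u)·u' where u=5x^2
u'=10x

Answer: 10x·cos(5x^2)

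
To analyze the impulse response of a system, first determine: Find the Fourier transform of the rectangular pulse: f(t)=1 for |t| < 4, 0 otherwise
F(omega)=integral from -4 to 4 of e^(-j * omega * t) dt
=2 * sin(4 * omega)/omega=8 * sinc(4 * omega/pi)

Answer: 2 * sin(4 * omega)/omega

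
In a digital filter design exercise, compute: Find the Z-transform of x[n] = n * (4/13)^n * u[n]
Using the property Z{n*a^n*u[n]}=az/(z-a)^2
With a=4/13: X(z)=(4/13)z/(z - 4/13)^2, |z| > 4/13

Answer: (4/13)z/(z - 4/13)^2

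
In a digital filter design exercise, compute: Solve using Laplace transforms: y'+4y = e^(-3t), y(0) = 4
Take L: sY - 4 + 4Y=1/(s + 3)
Y(s + 4)=1/(s + 3) + 4
Y=1/((s + 3)(s + 4)) + 4/(s + 4)
Partial fractions: 1/((s + 3)(s + 4))=1/(s + 3) - 1/(s + 4)
So Y=1/(s + 3) + 3/(s + 4)
Inverse Laplace transform (L^(-1){1/(s + 3)}=e^(-3t), L^(-1){1/(s + 4)}=e^(-4t)):

Answer: y(t)=1·e^(-3t) + 3·e^(-4t)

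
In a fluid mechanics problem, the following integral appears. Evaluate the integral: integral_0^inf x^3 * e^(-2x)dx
This is a Gamma integral. Substitute u=2x (du=2 dx):
integral_0^inf x^3*e^(-2x) dx=(1/2^4) integral_0^inf u^3*e^(-u) du
=Gamma(4)/2^4=3!/2^4=6/16

Answer: 3/8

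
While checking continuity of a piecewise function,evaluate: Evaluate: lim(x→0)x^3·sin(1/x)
Squeeze theorem: -|x^3| ≤ x^3·sin(1/x) ≤ |x^3|
Since x^3 → 0 as x → 0, by squeeze theorem the limit is 0

Answer: 0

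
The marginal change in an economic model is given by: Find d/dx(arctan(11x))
d/dx[arctan(u)] = u'/(1+u²), u = 11x, u' = 11

Answer: 11/(1+121x²)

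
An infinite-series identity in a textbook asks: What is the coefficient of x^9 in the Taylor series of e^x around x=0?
Taylor series of e^x=Σ x^n/n!
Coefficient of x^9=1/9!=1/362880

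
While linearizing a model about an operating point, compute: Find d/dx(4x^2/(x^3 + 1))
Quotient rule: (f/g)' = (f'g - fg')/g²
f = 4x^2, f' = 8x
g = x^3 + 1, g' = 3x^2

Answer: (8x·(x^3 + 1) - 12x^4)/(x^3 + 1)²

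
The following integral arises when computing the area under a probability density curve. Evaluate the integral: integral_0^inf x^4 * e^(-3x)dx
This is a Gamma integral. Substitute u = 3x (du = 3 dx):
integral_0^inf x^4*e^(-3x) dx = (1/3^5) integral_0^inf u^4*e^(-u) du
= Gamma(5)/3^5 = 4!/3^5 = 24/243

Answer: 8/81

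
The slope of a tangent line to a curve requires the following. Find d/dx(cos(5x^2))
Chain rule: d/dx[cos(u)]=-sin(u)·u' where u=5x^2
u'=10x

Answer: -10x·sin(5x^2)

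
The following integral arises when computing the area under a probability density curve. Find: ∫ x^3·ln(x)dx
By parts: u=ln(x), dv=x^3 dx
du=1/x dx, v=x^4/4
=x^4·ln(x)/4 - ∫ x^3/4 dx
=x^4·ln(x)/4 - x^4/16+C

Answer: x^4(ln(x)/4-1/16)+C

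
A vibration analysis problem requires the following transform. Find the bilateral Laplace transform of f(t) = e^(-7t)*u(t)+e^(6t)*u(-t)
For e^(-7t)*u(t): L=1/(s+7), Re(s) > -7
For e^(6t)*u(-t): L=-1/(s-6), Re(s) < 6
Combined: F(s)=1/(s+7)-1/(s-6), -7 < Re(s) < 6

Answer: 1/(s+7)-1/(s-6), ROC: -7 < Re(s) < 6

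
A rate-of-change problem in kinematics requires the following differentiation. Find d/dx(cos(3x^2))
Chain rule: d/dx[cos(u)] = -sin(u)·u' where u = 3x^2
u' = 6x

Answer: -6x·sin(3x^2)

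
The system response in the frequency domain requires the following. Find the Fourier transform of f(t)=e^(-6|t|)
Using the standard pair: F{e^(-a|t|)}=2a/(a^2 + omega^2)
With a=6: F(omega)=12/(36 + omega^2)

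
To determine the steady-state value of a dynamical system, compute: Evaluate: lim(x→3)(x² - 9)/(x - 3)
Factor: (x² - 9)=(x-3)(x + 3)
Cancel (x-3): lim(x→3) (x + 3)=6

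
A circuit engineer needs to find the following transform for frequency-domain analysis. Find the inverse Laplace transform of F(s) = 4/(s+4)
L^(-1){4/(s-a)}=c·e^(at)
Here a=-4, c=4

Answer: 4e^(-4t)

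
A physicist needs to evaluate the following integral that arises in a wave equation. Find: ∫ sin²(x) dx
Using identity sin²(u)=(1 - cos(2u))/2:
∫ (1 - cos(2x))/2 dx=x/2 - sin(2x)/4+C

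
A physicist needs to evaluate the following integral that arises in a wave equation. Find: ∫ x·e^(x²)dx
Let u=x², du=2x dx
∫ (1/2)e^u du=e^u/2 + C

Answer: e^(x²)/2 + C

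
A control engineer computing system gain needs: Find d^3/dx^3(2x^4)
Apply power rule 3 times:
d^1: 8x^3
d^2: 24x^2
d^3: 48x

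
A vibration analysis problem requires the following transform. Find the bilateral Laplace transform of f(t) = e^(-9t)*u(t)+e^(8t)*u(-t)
For e^(-9t) * u(t): L=1/(s + 9), Re(s) > -9
For e^(8t) * u(-t): L=-1/(s-8), Re(s) < 8
Combined: F(s)=1/(s + 9) - 1/(s-8), -9 < Re(s) < 8

Answer: 1/(s + 9) - 1/(s-8), ROC: -9 < Re(s) < 8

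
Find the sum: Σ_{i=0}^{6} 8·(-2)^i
Geometric series: S = a(1 - r^n)/(1 - r)
a = 8, r = -2, n = 7
S = 8(1 + 128)/3 = 344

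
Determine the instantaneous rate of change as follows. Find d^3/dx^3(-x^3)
Apply power rule 3 times:
d^1: -3x^2
d^2: -6x
d^3: -6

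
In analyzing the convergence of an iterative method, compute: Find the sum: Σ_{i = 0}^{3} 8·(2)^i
Geometric series: S=a(1 - r^n)/(1 - r)
a=8, r=2, n=4
S=8(1 - 16)/-1=120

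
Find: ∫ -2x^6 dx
Using power rule: ∫ -2x^6 dx=-2/7 x^7 + C=(-2/7)x^7 + C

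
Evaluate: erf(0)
erf(0) = 0 (error function is odd and erf(0) = 0 by definition)

Answer: 0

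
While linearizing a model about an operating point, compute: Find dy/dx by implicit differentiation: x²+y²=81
Differentiate both sides: 2x+2y·(dy/dx)=0
Solve: dy/dx=-2x/(2y)=-x/y

Answer: dy/dx=-x/y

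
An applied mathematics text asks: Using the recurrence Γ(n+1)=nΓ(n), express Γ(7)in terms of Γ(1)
Γ(7) = 6Γ(6) = 6·5Γ(5) = ... = 6!·Γ(1) = 720·Γ(1)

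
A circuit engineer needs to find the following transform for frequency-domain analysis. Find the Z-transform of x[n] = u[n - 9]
Using the time-shift property: Z{u[n-9]}=z^(-9) * z/(z-1)
=z^(-8)/(z-1)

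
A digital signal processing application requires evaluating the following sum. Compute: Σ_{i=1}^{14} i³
Using formula: Σ i^3 = [n(n + 1)/2]² = [14·15/2]² = 11025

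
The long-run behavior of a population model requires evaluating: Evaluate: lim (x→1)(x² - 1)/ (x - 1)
Factor: (x² - 1) = (x-1)(x+1)
Cancel (x-1): lim(x→1) (x+1) = 2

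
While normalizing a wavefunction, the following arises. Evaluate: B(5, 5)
B(x,y) = Γ(x)Γ(y)/Γ(x + y) = (x-1)!(y-1)!/(x + y-1)!
B(5,5) = 4!·4!/9! = 1/630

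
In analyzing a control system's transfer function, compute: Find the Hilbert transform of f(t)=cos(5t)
The Hilbert transform shifts each frequency component by -pi/2.
H{cos(wt)}=sin(wt)
With w=5: H{cos(5t)}=sin(5t)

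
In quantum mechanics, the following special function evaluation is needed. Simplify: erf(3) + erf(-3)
erf is odd: erf(-3) = -erf(3)
erf(3) + erf(-3) = erf(3) - erf(3) = 0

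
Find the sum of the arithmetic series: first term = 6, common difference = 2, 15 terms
Last term: a_n=6+(15-1)·2=34
Sum=n(a_1+a_n)/2=15(6+34)/2=300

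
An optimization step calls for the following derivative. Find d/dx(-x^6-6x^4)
Power rule: d/dx(ax^n) = n·a·x^(n-1)
Term by term: -6·x^5-24·x^3

Answer: -6x^5-24x^3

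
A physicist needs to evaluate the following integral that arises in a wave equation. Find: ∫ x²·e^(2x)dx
Integration by parts twice:
First: u=x², dv=e^(2x) dx => x²e^(2x)/2 - (2/2)∫ xe^(2x) dx
Second (∫ xe^(2x) dx): xe^(2x)/2 - e^(2x)/4
Combining: e^(2x)(x²/2-2x/4+2/8)+C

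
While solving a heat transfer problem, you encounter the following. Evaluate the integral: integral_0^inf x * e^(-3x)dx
This is a Gamma integral. Substitute u = 3x (du = 3 dx):
integral_0^inf x*e^(-3x) dx = (1/3^2) integral_0^inf u^1*e^(-u) du
= Gamma(2)/3^2 = 1!/3^2 = 1/9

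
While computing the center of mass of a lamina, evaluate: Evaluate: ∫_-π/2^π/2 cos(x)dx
Antiderivative: sin(x)
Evaluate at bounds: [sin(1·π/2)/1] - [sin(1·-π/2)/1]
= ((1) - (-1))/1 = 2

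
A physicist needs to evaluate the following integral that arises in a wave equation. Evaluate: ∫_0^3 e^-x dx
Antiderivative: -e^-x
Evaluate: -(e^-3-1)

Answer: (e^-3-1)/(-1)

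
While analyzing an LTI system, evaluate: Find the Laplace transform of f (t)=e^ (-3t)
L{e^(at)}=1/(s-a)
L{e^(-3t)}=1/(s+3)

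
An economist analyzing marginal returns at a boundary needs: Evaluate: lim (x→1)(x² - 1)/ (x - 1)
Factor: (x² - 1) = (x-1)(x+1)
Cancel (x-1): lim(x→1) (x+1) = 2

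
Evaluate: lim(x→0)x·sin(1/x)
Squeeze theorem: -|x| ≤ x·sin(1/x) ≤ |x|
Since x → 0 as x → 0, by squeeze theorem the limit is 0

Answer: 0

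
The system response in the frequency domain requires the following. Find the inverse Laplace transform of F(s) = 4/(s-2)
L^(-1){4/(s-a)} = c·e^(at)
Here a = 2, c = 4

Answer: 4e^(2t)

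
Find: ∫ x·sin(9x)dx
By parts: u = x, dv = sin(9x) dx
du = dx, v = -cos(9x)/9
= -x·cos(9x)/9+sin(9x)/9²+C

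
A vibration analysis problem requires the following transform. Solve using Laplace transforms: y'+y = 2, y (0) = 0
Take L of both sides: sY(s) - 0 + Y(s) = 2/s
Y(s)(s + 1) = 2/s + 0
Y(s) = 2/(s(s + 1)) + 0/(s + 1)
Partial fractions: 2/(s(s + 1)) = 2/s - 2/(s + 1)
So Y(s) = 2/s - 2/(s + 1)
Inverse transform (L^(-1){1/s} = 1, L^(-1){1/(s + 1)} = e^(-t)):

Answer: y(t) = 2 - 2·e^(-t)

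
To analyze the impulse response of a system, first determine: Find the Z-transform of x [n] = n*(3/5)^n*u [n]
Using the property Z{n * a^n * u[n]}=az/(z-a)^2
With a=3/5: X(z)=(3/5)z/(z - 3/5)^2, |z| > 3/5

Answer: (3/5)z/(z - 3/5)^2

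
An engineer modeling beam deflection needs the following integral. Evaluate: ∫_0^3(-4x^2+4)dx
Step 1: Find antiderivative F(x) = (-4/3)x^3 + 4x
Step 2: F(3) - F(0) = -24 - (0) = -24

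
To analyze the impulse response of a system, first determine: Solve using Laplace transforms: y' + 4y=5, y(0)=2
Take L of both sides: sY(s) - 2 + 4Y(s)=5/s
Y(s)(s + 4)=5/s + 2
Y(s)=5/(s(s + 4)) + 2/(s + 4)
Partial fractions: 5/(s(s + 4))=(5/4)/s - (5/4)/(s + 4)
So Y(s)=(5/4)/s + (3/4)/(s + 4)
Inverse transform (L^(-1){1/s}=1, L^(-1){1/(s + 4)}=e^(-4t)):

Answer: y(t)=5/4 + (3/4)·e^(-4t)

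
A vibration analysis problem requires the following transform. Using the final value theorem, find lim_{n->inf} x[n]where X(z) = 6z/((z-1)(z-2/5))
Final value theorem: lim x[n] = lim_{z->1} (z-1)*X(z)
(z-1)*X(z) = 6z/(z-2/5)
As z->1: 6/(1 - 2/5) = 6/(3/5) = 10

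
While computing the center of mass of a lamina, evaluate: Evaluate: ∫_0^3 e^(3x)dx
Antiderivative: (1/3)e^(3x)
Evaluate: (1/3)(e^9 - 1)

Answer: (e^9 - 1)/3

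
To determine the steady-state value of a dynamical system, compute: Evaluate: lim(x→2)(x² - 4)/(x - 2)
Factor: (x² - 4)=(x-2)(x+2)
Cancel (x-2): lim(x→2) (x+2)=4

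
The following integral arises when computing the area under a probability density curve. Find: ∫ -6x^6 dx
Using power rule: ∫ -6x^6 dx = -6/7 x^7+C = (-6/7)x^7+C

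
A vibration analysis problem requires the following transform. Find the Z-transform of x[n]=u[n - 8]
Using the time-shift property: Z{u[n-8]} = z^(-8)*z/(z-1)
= z^(-7)/(z-1)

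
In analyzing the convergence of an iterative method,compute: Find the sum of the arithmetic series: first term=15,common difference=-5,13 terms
Last term: a_n = 15+(13-1)·-5 = -45
Sum = n(a_1+a_n)/2 = 13(15+(-45))/2 = -195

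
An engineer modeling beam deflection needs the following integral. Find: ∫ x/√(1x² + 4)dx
Let u=x² + 4, du=2x dx
∫ (1/2)·u^(-1/2) du=√u + C

Answer: √(x² + 4) + C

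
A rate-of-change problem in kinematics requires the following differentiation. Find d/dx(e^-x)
Chain rule: d/dx[e^u] = e^u · u' where u = -x
u' = -1

Answer: -1·e^-x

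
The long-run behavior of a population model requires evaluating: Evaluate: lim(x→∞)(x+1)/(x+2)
Divide numerator and denominator by x:
lim (1+1/x)/(1+2/x)=1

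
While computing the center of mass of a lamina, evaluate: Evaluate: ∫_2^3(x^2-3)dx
Step 1: Find antiderivative F(x)=(1/3)x^3 - 3x
Step 2: F(3) - F(2)=0 - (-10/3)=10/3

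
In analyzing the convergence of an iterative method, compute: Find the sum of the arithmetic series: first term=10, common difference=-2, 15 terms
Last term: a_n = 10 + (15 - 1)·-2 = -18
Sum = n(a_1 + a_n)/2 = 15(10 + (-18))/2 = -60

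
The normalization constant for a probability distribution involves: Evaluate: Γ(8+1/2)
Γ(n + 1/2) = (2n)!√π/(4^n·n!)
= 20922789888000√π/(65536·40320) = (2027025/256)·√π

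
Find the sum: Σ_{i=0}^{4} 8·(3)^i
Geometric series: S=a(1 - r^n)/(1 - r)
a=8, r=3, n=5
S=8(1 - 243)/-2=968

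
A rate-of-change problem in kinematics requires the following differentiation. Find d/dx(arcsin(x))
d/dx[arcsin(u)] = u'/√(1-u²), u = x, u' = 1

Answer: 1/√(1-x²)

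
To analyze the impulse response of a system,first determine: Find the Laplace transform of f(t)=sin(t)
L{sin(wt)} = w/(s² + w²)
L{sin(t)} = 1/(s² + 1)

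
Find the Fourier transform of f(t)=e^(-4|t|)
Using the standard pair: F{e^(-a|t|)} = 2a/(a^2 + omega^2)
With a = 4: F(omega) = 8/(16 + omega^2)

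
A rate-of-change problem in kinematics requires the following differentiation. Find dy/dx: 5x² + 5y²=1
Differentiate: 10x+10y·(dy/dx) = 0
dy/dx = -10x/(10y) = -1·(x/y)

Answer: dy/dx = -1·(x/y)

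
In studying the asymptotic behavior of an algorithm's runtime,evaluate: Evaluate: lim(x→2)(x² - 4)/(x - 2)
Factor: (x² - 4)=(x-2)(x+2)
Cancel (x-2): lim(x→2) (x+2)=4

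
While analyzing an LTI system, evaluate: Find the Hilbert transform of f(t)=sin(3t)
The Hilbert transform shifts each frequency component by -pi/2.
H{sin(wt)}=-cos(wt)
With w=3: H{sin(3t)}=-cos(3t)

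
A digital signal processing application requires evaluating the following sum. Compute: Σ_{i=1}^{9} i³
Using formula: Σ i^3=[n(n+1)/2]²=[9·10/2]²=2025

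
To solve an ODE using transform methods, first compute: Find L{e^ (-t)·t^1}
First shifting: L{e^(at)f(t)} = F(s-a)
L{t^1} = 1/s^2
Shift s → s+1: 1/(s+1)^2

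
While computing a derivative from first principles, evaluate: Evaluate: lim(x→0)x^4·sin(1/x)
Squeeze theorem: -|x^4| ≤ x^4·sin(1/x) ≤ |x^4|
Since x^4 → 0 as x → 0, by squeeze theorem the limit is 0

Answer: 0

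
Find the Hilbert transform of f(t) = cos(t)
The Hilbert transform shifts each frequency component by -pi/2.
H{cos(wt)} = sin(wt)
With w = 1: H{cos(t)} = sin(t)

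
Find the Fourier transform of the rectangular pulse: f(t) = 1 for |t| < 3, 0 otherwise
F(omega)=integral from -3 to 3 of e^(-j * omega * t) dt
=2 * sin(3 * omega)/omega=6 * sinc(3 * omega/pi)

Answer: 2 * sin(3 * omega)/omega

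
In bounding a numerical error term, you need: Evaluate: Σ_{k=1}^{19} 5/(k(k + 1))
Partial fractions: 5/(k(k + 1)) = 5/k - 5/(k + 1)
Telescoping sum: 5(1 - 1/20) = 5·19/20

Answer: 19/4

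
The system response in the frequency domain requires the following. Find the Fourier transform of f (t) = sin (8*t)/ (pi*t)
sin(W * t)/(pi * t)=(W/pi) * sinc(W * t/pi) is the impulse response of the ideal low-pass filter with cutoff W (here W=8).
Its Fourier transform is a rectangular function:
F(omega)=1 for |omega| < 8, 0 otherwise

Answer: rect(omega/16) [i.e., 1 for |omega| < 8, 0 otherwise]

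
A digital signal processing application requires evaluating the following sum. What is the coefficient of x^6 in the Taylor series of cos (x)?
cos(x)=Σ (-1)^k x^(2k)/(2k)!
For x^6: (-1)^3/6!=-1/720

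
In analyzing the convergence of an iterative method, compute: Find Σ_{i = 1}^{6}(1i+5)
= 1·Σ i+5·6 = 1·21+30 = 51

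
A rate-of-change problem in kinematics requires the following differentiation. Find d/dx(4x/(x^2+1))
Quotient rule: (f/g)'=(f'g - fg')/g²
f=4x, f'=4
g=x^2 + 1, g'=2x

Answer: (4·(x^2 + 1) - 8x^2)/(x^2 + 1)²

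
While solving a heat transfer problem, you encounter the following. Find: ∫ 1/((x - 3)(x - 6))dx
Partial fractions: 1/((x-3)(x-6)) = A/(x-3) + B/(x-6)
A = -1/3, B = 1/3
∫ [-1/3· 1/(x-3) + 1/3· 1/(x-6)] dx
= (1/3)[ln|x-6| - ln|x-3|] + C

Answer: (1/3)·ln|(x-6)/(x-3)| + C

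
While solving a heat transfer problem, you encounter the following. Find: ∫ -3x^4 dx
Using power rule: ∫ -3x^4 dx=-3/5 x^5 + C=(-3/5)x^5 + C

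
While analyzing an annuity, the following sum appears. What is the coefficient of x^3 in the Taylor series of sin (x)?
sin(x)=Σ (-1)^k x^(2k+1)/(2k+1)!
For x^3: (-1)^1/3!=-1/6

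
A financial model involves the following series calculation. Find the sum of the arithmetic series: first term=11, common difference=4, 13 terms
Last term: a_n = 11+(13-1)·4 = 59
Sum = n(a_1+a_n)/2 = 13(11+59)/2 = 455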